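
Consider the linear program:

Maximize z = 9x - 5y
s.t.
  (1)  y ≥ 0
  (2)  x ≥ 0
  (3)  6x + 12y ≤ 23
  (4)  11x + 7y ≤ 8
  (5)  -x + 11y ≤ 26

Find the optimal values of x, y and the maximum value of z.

At the optimal vertex, y = 0 and 11x + 7y = 8.
Solving simultaneously gives x = 8/11, y = 0.

x = 8/11, y = 0, maximum z = 72/11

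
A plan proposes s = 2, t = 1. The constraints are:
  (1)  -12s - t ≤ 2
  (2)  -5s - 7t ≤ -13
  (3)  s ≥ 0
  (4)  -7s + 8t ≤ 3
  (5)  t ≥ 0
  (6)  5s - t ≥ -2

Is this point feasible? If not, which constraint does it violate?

feasible

(1): -25 ≤ 2 ✓
(2): -17 ≤ -13 ✓
(3): 2 ≥ 0 ✓
(4): -6 ≤ 3 ✓
(5): 1 ≥ 0 ✓
(6): 9 ≥ -2 ✓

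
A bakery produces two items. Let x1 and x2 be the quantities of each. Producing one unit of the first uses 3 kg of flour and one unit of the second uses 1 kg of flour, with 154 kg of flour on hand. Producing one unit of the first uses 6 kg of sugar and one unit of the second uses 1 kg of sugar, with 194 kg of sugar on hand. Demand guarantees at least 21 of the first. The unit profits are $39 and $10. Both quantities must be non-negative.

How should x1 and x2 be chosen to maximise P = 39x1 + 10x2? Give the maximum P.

Vertices and P = 39x1 + 10x2:
  (97/3, 0) → P = 1261
  (21, 0) → P = 819
  (21, 68) → P = 1499

The optimum lies where 6x1 + x2 = 194 and x1 = 21.
Solving simultaneously gives x1 = 21, x2 = 68.

x1 = 21, x2 = 68, maximum P = 1499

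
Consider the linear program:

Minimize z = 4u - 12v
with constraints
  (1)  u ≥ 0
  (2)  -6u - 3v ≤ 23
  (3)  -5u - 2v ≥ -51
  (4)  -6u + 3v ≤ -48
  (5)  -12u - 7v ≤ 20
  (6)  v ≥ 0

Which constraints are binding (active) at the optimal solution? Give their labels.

Vertices and z = 4u - 12v:
  (83/9, 22/9) → z = 68/9
  (51/5, 0) → z = 204/5
  (8, 0) → z = 32

The minimum is at (83/9, 22/9). Substituting into each constraint, equality holds for (3) and (4); the remaining constraints have slack.

(3) and (4)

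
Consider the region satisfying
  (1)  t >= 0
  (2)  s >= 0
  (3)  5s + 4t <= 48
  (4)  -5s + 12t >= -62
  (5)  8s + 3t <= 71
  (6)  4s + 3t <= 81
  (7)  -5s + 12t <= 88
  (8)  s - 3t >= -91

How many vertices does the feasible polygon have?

Pairwise boundary intersections that survive every other constraint:
  (0, 0)
  (71/8, 0)
  (0, 22/3)
  (140/17, 29/17)
  (14/5, 17/2)

5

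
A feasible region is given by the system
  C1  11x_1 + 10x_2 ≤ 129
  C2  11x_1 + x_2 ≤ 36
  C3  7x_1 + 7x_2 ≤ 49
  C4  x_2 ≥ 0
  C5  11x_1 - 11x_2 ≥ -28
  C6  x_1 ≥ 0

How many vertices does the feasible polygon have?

5

Intersecting each pair of boundary lines and keeping only the points that satisfy every inequality leaves:
  (29/10, 41/10)
  (36/11, 0)
  (49/22, 105/22)
  (0, 0)
  (0, 28/11)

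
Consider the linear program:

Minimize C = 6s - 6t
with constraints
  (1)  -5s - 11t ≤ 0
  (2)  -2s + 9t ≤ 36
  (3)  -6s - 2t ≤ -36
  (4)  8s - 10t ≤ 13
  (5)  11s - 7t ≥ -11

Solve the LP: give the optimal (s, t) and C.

s = 126/29, t = 144/29, minimum C = -108/29

Extreme points and C = 6s - 6t:
  (126/29, 144/29) → C = -108/29
  (477/52, 157/26) → C = 489/26
  (193/38, 105/38) → C = 264/19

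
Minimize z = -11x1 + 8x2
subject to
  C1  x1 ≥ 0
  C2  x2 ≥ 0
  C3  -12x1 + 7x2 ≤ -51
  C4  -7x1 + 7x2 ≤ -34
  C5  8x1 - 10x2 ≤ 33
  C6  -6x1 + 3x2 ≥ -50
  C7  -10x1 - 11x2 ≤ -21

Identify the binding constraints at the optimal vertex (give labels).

C5 and C6

Feasible corners and z = -11x1 + 8x2:
  (109/14, 41/14) → z = -871/14
  (248/21, 146/21) → z = -520/7
  (401/36, 101/18) → z = -2795/36

The minimum is at (401/36, 101/18). Substituting into each constraint, equality holds for C5 and C6; the remaining constraints have slack.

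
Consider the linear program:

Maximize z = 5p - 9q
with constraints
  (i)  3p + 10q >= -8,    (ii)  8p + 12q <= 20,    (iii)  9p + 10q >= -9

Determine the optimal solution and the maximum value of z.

p = 74/11, q = -31/11, maximum z = 59

Extreme points and z = 5p - 9q:
  (74/11, -31/11) → z = 59
  (-1/6, -3/4) → z = 71/12
  (-11, 9) → z = -136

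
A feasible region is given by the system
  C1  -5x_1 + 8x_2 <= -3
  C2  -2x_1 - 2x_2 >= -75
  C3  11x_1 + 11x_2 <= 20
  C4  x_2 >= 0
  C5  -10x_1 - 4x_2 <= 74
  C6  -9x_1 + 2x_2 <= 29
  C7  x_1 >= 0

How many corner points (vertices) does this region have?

3

The feasible vertices (each the meet of two boundaries and inside every other half-plane) are:
  (193/143, 67/143)
  (3/5, 0)
  (20/11, 0)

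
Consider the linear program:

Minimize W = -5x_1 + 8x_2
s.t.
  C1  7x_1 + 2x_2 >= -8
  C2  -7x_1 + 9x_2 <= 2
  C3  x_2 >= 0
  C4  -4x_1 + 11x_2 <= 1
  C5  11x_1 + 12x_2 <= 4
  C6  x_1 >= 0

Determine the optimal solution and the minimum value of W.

Corner points and W = -5x_1 + 8x_2:
  (4/11, 0) → W = -20/11
  (0, 0) → W = 0
  (32/169, 27/169) → W = 56/169
  (0, 1/11) → W = 8/11

The optimum lies where x_2 = 0 and 11x_1 + 12x_2 = 4.
Solving simultaneously gives x_1 = 4/11, x_2 = 0.

x_1 = 4/11, x_2 = 0, minimum W = -20/11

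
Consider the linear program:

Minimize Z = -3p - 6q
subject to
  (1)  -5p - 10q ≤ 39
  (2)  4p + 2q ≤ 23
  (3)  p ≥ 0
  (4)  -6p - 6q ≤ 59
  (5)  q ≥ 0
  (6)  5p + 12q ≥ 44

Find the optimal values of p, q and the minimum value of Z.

p = 0, q = 23/2, minimum Z = -69

Extreme points and Z = -3p - 6q:
  (0, 23/2) → Z = -69
  (94/19, 61/38) → Z = -465/19
  (0, 11/3) → Z = -22

At the optimal vertex, 4p + 2q = 23 and p = 0.
Solving simultaneously gives p = 0, q = 23/2.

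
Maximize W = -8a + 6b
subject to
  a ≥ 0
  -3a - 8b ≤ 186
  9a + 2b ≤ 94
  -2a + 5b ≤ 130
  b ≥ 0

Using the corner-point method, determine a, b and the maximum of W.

Corner points and W = -8a + 6b:
  (0, 26) → W = 156
  (0, 0) → W = 0
  (30/7, 194/7) → W = 132
  (94/9, 0) → W = -752/9

a = 0, b = 26, maximum W = 156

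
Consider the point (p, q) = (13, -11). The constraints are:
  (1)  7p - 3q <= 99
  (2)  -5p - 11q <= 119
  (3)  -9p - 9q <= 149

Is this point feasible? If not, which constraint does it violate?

Constraint (1): 7p - 3q = 124, which is not ≤ 99. All other constraints are satisfied.

not feasible — violates (1)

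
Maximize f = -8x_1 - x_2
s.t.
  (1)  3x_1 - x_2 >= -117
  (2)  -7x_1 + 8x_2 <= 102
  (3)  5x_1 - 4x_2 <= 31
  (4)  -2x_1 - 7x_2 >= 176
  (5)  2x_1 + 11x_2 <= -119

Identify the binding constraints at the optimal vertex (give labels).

Feasible corners and f = -8x_1 - x_2:
  (-834/17, -513/17) → f = 7185/17
  (-499/7, -678/7) → f = 4670/7
  (-2122/65, -1028/65) → f = 18004/65
  (-487/43, -942/43) → f = 4838/43

The maximum is at (-499/7, -678/7). Substituting into each constraint, equality holds for (1) and (3); the remaining constraints have slack.

(1) and (3)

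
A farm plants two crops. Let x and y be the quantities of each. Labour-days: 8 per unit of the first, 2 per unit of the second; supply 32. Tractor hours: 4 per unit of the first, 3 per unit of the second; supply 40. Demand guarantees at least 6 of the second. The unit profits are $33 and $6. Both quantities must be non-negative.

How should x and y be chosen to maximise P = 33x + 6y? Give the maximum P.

x = 5/2, y = 6, maximum P = 237/2

Vertices and P = 33x + 6y:
  (0, 40/3) → P = 80
  (0, 6) → P = 36
  (1, 12) → P = 105
  (5/2, 6) → P = 237/2

The optimum lies where 8x + 2y = 32 and y = 6.
Solving simultaneously gives x = 5/2, y = 6.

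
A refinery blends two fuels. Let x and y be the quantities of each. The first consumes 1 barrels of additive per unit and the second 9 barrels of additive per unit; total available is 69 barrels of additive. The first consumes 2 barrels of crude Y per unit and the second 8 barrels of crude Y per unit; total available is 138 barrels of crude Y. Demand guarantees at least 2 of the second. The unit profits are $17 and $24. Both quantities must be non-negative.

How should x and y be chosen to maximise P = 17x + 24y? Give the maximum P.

x = 51, y = 2, maximum P = 915

At the optimal vertex, x + 9y = 69 and y = 2.
Solving simultaneously gives x = 51, y = 2.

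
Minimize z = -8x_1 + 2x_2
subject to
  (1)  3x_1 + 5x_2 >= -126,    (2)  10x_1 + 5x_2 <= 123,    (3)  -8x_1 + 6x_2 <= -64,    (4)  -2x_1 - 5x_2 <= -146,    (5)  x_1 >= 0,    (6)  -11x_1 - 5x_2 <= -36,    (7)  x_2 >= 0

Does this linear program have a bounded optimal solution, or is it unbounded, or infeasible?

infeasible

The boundaries 10x_1 + 5x_2 = 123 and -8x_1 + 6x_2 = -64 meet at (529/50, 86/25), but that point violates -2x_1 - 5x_2 ≤ -146. Every candidate vertex is excluded by some other constraint, so the feasible region is empty.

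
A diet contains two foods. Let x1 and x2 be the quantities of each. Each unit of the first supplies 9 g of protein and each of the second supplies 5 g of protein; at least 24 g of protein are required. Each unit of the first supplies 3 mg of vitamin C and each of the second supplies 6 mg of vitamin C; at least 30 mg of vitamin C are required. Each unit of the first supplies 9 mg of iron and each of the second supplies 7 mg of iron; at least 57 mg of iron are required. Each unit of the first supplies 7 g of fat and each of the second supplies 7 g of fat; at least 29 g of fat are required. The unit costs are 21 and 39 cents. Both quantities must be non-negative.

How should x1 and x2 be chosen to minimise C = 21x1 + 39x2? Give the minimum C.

x1 = 4, x2 = 3, minimum C = 201

Corner points and C = 21x1 + 39x2:
  (0, 57/7) → C = 2223/7
  (10, 0) → C = 210
  (4, 3) → C = 201
The feasible region is unbounded (it extends along (0, 1), (1, 0)), but C strictly increases along every unbounded feasible direction, so there is no improving ray and the minimum is attained at a vertex.

At the optimal vertex, 3x1 + 6x2 = 30 and 9x1 + 7x2 = 57.
Solving simultaneously gives x1 = 4, x2 = 3.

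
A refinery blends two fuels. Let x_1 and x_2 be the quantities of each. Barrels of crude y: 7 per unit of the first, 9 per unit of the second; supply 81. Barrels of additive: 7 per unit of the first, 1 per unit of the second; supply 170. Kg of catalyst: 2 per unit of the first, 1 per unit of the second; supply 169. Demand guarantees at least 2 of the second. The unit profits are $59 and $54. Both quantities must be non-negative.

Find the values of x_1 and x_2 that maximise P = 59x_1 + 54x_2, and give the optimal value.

x_1 = 9, x_2 = 2, maximum P = 639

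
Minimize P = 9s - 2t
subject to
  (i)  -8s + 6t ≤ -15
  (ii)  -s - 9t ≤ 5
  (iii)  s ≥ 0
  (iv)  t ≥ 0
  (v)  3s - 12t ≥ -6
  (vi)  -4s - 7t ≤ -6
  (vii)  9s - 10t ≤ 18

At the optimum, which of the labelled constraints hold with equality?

(i) and (iv)

Vertices and P = 9s - 2t:
  (15/8, 0) → P = 135/8
  (36/13, 31/26) → P = 293/13
  (2, 0) → P = 18
  (46/13, 18/13) → P = 378/13

The minimum is at (15/8, 0). Substituting into each constraint, equality holds for (i) and (iv); the remaining constraints have slack.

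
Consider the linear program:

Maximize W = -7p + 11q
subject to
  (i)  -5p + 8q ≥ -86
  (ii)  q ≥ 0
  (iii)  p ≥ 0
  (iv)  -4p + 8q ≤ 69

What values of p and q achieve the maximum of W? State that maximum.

The optimum lies where p = 0 and -4p + 8q = 69.
Solving simultaneously gives p = 0, q = 69/8.

p = 0, q = 69/8, maximum W = 759/8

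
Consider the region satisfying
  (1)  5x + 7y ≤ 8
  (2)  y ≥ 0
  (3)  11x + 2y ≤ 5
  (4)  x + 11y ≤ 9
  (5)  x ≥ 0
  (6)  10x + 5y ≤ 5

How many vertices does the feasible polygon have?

5

Intersecting each pair of boundary lines and keeping only the points that satisfy every inequality leaves:
  (5/11, 0)
  (0, 0)
  (3/7, 1/7)
  (0, 9/11)
  (2/21, 17/21)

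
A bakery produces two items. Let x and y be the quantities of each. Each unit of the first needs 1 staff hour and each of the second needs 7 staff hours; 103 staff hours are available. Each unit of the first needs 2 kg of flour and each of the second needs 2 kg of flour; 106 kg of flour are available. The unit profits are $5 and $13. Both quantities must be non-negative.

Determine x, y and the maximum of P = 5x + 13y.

Corner points and P = 5x + 13y:
  (0, 0) → P = 0
  (0, 103/7) → P = 1339/7
  (53, 0) → P = 265
  (134/3, 25/3) → P = 995/3

The binding constraints are x + 7y = 103 and 2x + 2y = 106.
Solving simultaneously gives x = 134/3, y = 25/3.

x = 134/3, y = 25/3, maximum P = 995/3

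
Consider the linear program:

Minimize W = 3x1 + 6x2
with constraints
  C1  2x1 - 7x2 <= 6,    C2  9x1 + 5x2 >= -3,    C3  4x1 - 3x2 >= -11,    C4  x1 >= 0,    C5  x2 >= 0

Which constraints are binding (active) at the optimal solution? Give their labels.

Vertices and W = 3x1 + 6x2:
  (3, 0) → W = 9
  (0, 11/3) → W = 22
  (0, 0) → W = 0
The feasible region is unbounded (it extends along (3, 4), (7, 2)), but W strictly increases along every unbounded feasible direction, so there is no improving ray and the minimum is attained at a vertex.

The minimum is at (0, 0). Substituting into each constraint, equality holds for C4 and C5; the remaining constraints have slack.

C4 and C5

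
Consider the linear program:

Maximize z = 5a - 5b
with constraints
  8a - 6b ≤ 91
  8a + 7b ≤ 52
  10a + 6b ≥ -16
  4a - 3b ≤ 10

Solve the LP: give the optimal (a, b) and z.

a = 2/9, b = -82/27, maximum z = 440/27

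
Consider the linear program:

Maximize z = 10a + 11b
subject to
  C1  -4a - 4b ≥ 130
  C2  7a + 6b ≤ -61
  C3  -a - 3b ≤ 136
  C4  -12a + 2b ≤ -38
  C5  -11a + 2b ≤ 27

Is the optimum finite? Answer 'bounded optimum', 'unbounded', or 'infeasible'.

Feasible corners and z = 10a + 11b:
  (77/4, -207/4) → z = -1507/4
  (-27/14, -214/7) → z = -2489/7
  (-79/19, -835/19) → z = -525
The feasible region has finitely many vertices and no improving ray; the maximum is -2489/7 at (-27/14, -214/7).

bounded optimum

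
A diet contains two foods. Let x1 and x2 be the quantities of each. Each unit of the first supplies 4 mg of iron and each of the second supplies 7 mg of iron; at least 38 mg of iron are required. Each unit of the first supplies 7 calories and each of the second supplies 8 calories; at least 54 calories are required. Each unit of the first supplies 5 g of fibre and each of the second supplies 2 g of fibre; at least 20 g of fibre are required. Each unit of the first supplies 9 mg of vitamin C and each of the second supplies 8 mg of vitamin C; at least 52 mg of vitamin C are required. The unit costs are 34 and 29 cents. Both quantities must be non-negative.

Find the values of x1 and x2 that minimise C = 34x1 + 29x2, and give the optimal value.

Corner points and C = 34x1 + 29x2:
  (0, 10) → C = 290
  (19/2, 0) → C = 323
  (74/17, 50/17) → C = 3966/17
  (2, 5) → C = 213
The feasible region is unbounded (it extends along (0, 1), (1, 0)), but C strictly increases along every unbounded feasible direction, so there is no improving ray and the minimum is attained at a vertex.

The optimum lies where 7x1 + 8x2 = 54 and 5x1 + 2x2 = 20.
Solving simultaneously gives x1 = 2, x2 = 5.

x1 = 2, x2 = 5, minimum C = 213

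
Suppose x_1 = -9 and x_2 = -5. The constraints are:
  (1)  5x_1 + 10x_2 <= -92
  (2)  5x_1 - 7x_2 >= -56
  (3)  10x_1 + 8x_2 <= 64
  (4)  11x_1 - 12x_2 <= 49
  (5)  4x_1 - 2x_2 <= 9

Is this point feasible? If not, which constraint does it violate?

(1): -95 ≤ -92 ✓
(2): -10 ≥ -56 ✓
(3): -130 ≤ 64 ✓
(4): -39 ≤ 49 ✓
(5): -26 ≤ 9 ✓

feasible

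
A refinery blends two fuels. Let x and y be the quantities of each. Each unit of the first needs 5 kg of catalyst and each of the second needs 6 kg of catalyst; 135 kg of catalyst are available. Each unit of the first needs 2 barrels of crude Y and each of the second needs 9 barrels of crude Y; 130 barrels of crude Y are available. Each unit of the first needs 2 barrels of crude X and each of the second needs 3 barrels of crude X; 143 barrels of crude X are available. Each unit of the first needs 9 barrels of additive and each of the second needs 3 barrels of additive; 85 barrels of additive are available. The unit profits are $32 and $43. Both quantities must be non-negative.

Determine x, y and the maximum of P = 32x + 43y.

x = 5, y = 40/3, maximum P = 2200/3

Feasible corners and P = 32x + 43y:
  (0, 0) → P = 0
  (0, 130/9) → P = 5590/9
  (85/9, 0) → P = 2720/9
  (5, 40/3) → P = 2200/3

The optimum lies where 2x + 9y = 130 and 9x + 3y = 85.
Solving simultaneously gives x = 5, y = 40/3.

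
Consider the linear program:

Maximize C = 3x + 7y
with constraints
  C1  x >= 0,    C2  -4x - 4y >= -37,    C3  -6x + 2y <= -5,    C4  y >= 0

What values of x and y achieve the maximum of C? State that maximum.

x = 47/16, y = 101/16, maximum C = 53

Vertices and C = 3x + 7y:
  (47/16, 101/16) → C = 53
  (37/4, 0) → C = 111/4
  (5/6, 0) → C = 5/2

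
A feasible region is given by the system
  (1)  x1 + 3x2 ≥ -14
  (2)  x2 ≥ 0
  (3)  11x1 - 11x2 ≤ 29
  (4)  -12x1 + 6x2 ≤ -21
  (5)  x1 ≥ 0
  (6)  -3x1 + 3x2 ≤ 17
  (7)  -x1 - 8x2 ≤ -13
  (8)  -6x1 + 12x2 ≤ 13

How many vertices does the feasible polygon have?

4

The feasible vertices (each the meet of two boundaries and inside every other half-plane) are:
  (125/33, 38/33)
  (491/66, 317/66)
  (41/17, 45/34)
  (55/18, 47/18)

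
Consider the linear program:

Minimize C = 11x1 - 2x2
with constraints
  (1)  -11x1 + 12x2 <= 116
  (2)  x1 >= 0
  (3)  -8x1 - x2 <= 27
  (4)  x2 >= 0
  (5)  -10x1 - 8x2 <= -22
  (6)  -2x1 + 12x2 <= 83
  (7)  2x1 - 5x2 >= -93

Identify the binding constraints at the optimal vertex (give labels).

Corner points and C = 11x1 - 2x2:
  (0, 11/4) → C = -11/2
  (0, 83/12) → C = -83/6
  (11/5, 0) → C = 121/5
The feasible region is unbounded (it extends along (6, 1), (1, 0)), but C strictly increases along every unbounded feasible direction, so there is no improving ray and the minimum is attained at a vertex.

The minimum is at (0, 83/12). Substituting into each constraint, equality holds for (2) and (6); the remaining constraints have slack.

(2) and (6)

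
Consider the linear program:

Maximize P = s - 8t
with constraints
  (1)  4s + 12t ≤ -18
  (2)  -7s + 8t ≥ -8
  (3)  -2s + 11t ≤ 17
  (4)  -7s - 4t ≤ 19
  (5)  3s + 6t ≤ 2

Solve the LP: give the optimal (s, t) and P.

s = -10/7, t = -9/4, maximum P = 116/7

Extreme points and P = s - 8t:
  (-12/29, -79/58) → P = 304/29
  (-39/17, -25/34) → P = 61/17
  (-10/7, -9/4) → P = 116/7

At the optimal vertex, -7s + 8t = -8 and -7s - 4t = 19.
Solving simultaneously gives s = -10/7, t = -9/4.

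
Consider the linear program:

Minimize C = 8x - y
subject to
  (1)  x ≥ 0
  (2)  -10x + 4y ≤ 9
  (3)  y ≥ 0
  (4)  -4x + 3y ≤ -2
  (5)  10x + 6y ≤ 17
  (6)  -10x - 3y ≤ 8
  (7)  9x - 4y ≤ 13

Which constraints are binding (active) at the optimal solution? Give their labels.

Extreme points and C = 8x - y:
  (1/2, 0) → C = 4
  (13/9, 0) → C = 104/9
  (7/6, 8/9) → C = 76/9
  (73/47, 23/94) → C = 1145/94

The minimum is at (1/2, 0). Substituting into each constraint, equality holds for (3) and (4); the remaining constraints have slack.

(3) and (4)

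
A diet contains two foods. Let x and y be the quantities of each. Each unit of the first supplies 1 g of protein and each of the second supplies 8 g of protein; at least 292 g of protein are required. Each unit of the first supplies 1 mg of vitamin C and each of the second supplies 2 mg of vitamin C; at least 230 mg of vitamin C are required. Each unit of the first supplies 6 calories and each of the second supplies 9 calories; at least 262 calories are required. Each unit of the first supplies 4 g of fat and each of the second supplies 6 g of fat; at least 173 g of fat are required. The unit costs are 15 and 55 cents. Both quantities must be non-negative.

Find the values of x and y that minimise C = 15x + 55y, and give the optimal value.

The feasible region is unbounded (it extends along (0, 1), (1, 0)), but C strictly increases along every unbounded feasible direction, so there is no improving ray and the minimum is attained at a vertex.

At the optimal vertex, x + 8y = 292 and x + 2y = 230.
Solving simultaneously gives x = 628/3, y = 31/3.

x = 628/3, y = 31/3, minimum C = 11125/3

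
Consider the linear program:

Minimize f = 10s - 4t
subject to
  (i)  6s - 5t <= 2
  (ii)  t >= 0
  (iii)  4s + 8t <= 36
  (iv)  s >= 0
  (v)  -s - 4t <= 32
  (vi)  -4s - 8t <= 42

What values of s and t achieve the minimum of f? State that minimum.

s = 0, t = 9/2, minimum f = -18

Vertices and f = 10s - 4t:
  (1/3, 0) → f = 10/3
  (49/17, 52/17) → f = 282/17
  (0, 0) → f = 0
  (0, 9/2) → f = -18

At the optimal vertex, 4s + 8t = 36 and s = 0.
Solving simultaneously gives s = 0, t = 9/2.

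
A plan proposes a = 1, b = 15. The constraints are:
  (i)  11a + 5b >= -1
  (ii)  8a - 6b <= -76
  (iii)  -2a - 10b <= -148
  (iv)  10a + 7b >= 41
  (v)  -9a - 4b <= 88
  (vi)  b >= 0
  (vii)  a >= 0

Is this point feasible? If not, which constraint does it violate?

(i): 86 ≥ -1 ✓
(ii): -82 ≤ -76 ✓
(iii): -152 ≤ -148 ✓
(iv): 115 ≥ 41 ✓
(v): -69 ≤ 88 ✓
(vi): 15 ≥ 0 ✓
(vii): 1 ≥ 0 ✓

feasible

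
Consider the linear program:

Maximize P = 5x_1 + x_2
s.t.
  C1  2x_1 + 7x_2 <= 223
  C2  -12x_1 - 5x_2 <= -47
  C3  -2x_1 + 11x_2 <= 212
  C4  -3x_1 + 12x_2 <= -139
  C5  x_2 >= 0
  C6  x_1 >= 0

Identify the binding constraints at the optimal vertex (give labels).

Corner points and P = 5x_1 + x_2:
  (3649/45, 391/45) → P = 6212/15
  (223/2, 0) → P = 1115/2
  (139/3, 0) → P = 695/3

The maximum is at (223/2, 0). Substituting into each constraint, equality holds for C1 and C5; the remaining constraints have slack.

C1 and C5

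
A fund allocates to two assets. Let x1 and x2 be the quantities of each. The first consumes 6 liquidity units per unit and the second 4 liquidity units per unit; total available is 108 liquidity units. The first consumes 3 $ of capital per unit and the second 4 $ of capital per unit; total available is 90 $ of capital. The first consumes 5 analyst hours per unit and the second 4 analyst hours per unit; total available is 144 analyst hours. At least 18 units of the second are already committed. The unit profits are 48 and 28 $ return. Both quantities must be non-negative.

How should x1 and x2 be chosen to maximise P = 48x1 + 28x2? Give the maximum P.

x1 = 6, x2 = 18, maximum P = 792

Feasible corners and P = 48x1 + 28x2:
  (0, 45/2) → P = 630
  (0, 18) → P = 504
  (6, 18) → P = 792

The binding constraints are 6x1 + 4x2 = 108 and 3x1 + 4x2 = 90.
Solving simultaneously gives x1 = 6, x2 = 18.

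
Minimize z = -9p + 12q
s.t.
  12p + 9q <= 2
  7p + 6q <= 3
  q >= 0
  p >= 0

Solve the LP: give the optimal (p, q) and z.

Feasible corners and z = -9p + 12q:
  (1/6, 0) → z = -3/2
  (0, 2/9) → z = 8/3
  (0, 0) → z = 0

At the optimal vertex, 12p + 9q = 2 and q = 0.
Solving simultaneously gives p = 1/6, q = 0.

p = 1/6, q = 0, minimum z = -3/2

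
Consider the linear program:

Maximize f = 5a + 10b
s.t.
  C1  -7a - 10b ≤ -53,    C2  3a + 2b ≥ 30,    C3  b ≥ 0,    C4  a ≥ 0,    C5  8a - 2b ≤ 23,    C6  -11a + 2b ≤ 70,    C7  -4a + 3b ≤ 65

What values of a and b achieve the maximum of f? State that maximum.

a = 199/16, b = 153/4, maximum f = 7115/16

Corner points and f = 5a + 10b:
  (0, 15) → f = 150
  (53/11, 171/22) → f = 1120/11
  (0, 65/3) → f = 650/3
  (199/16, 153/4) → f = 7115/16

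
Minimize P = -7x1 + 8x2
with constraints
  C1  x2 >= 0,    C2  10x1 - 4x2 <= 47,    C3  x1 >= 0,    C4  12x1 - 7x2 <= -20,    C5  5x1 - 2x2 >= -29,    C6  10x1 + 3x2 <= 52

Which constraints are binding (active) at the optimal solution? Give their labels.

C3 and C4

Corner points and P = -7x1 + 8x2:
  (0, 20/7) → P = 160/7
  (0, 29/2) → P = 116
  (152/53, 412/53) → P = 2232/53
  (17/35, 110/7) → P = 4281/35

The minimum is at (0, 20/7). Substituting into each constraint, equality holds for C3 and C4; the remaining constraints have slack.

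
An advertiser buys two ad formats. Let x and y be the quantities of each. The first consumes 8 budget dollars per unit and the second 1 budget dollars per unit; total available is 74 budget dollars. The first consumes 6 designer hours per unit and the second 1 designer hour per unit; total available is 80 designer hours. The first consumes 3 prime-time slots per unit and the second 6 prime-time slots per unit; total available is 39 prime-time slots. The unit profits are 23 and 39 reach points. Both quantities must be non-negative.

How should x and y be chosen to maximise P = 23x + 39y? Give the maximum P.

Vertices and P = 23x + 39y:
  (0, 0) → P = 0
  (0, 13/2) → P = 507/2
  (37/4, 0) → P = 851/4
  (9, 2) → P = 285

x = 9, y = 2, maximum P = 285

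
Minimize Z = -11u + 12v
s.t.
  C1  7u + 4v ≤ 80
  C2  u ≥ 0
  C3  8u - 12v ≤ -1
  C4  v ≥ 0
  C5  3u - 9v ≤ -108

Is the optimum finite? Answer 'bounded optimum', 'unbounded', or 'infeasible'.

Extreme points and Z = -11u + 12v:
  (0, 20) → Z = 240
  (96/25, 332/25) → Z = 2928/25
  (0, 12) → Z = 144
The feasible region has finitely many vertices and no improving ray; the minimum is 2928/25 at (96/25, 332/25).

bounded optimum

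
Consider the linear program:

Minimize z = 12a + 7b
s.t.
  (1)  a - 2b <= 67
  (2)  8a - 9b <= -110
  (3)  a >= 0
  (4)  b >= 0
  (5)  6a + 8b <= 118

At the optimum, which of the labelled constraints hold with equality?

Feasible corners and z = 12a + 7b:
  (0, 110/9) → z = 770/9
  (91/59, 802/59) → z = 6706/59
  (0, 59/4) → z = 413/4

The minimum is at (0, 110/9). Substituting into each constraint, equality holds for (2) and (3); the remaining constraints have slack.

(2) and (3)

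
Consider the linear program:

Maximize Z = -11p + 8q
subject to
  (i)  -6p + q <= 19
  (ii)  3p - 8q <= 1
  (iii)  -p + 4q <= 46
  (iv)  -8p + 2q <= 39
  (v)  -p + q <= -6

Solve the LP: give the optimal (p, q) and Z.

Corner points and Z = -11p + 8q:
  (93, 139/4) → Z = -745
  (47/5, 17/5) → Z = -381/5
  (70/3, 52/3) → Z = -118

The optimum lies where 3p - 8q = 1 and -p + q = -6.
Solving simultaneously gives p = 47/5, q = 17/5.

p = 47/5, q = 17/5, maximum Z = -381/5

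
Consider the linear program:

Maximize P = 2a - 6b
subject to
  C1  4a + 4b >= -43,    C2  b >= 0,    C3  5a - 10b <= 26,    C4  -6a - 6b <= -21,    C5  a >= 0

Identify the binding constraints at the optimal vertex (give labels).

Vertices and P = 2a - 6b:
  (26/5, 0) → P = 52/5
  (7/2, 0) → P = 7
  (0, 7/2) → P = -21
The feasible region is unbounded (it extends along (0, 1), (2, 1)), but P strictly decreases along every unbounded feasible direction, so there is no improving ray and the maximum is attained at a vertex.

The maximum is at (26/5, 0). Substituting into each constraint, equality holds for C2 and C3; the remaining constraints have slack.

C2 and C3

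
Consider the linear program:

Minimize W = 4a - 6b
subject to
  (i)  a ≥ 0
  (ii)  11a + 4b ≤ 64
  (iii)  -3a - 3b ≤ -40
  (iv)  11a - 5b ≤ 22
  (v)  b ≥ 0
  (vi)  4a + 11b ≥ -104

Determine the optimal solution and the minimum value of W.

a = 0, b = 16, minimum W = -96

Extreme points and W = 4a - 6b:
  (0, 16) → W = -96
  (0, 40/3) → W = -80
  (32/21, 248/21) → W = -1360/21

The binding constraints are a = 0 and 11a + 4b = 64.
Solving simultaneously gives a = 0, b = 16.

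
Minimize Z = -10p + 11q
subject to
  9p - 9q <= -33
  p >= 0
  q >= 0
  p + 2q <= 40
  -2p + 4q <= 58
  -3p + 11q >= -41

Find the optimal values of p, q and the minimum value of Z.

p = 0, q = 11/3, minimum Z = 121/3

Corner points and Z = -10p + 11q:
  (0, 11/3) → Z = 121/3
  (98/9, 131/9) → Z = 461/9
  (0, 29/2) → Z = 319/2
  (11/2, 69/4) → Z = 539/4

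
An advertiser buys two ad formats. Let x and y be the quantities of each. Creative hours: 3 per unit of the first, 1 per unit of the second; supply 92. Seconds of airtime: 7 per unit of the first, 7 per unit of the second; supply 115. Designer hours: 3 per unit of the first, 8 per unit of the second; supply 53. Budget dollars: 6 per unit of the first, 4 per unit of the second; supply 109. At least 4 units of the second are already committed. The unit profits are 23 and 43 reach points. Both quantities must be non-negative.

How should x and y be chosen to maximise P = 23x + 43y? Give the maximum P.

Vertices and P = 23x + 43y:
  (0, 53/8) → P = 2279/8
  (0, 4) → P = 172
  (7, 4) → P = 333

x = 7, y = 4, maximum P = 333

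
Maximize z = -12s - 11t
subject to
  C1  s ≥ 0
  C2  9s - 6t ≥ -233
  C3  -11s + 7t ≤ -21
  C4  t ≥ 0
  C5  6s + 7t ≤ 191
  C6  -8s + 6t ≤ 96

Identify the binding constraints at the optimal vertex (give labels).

Corner points and z = -12s - 11t:
  (21/11, 0) → z = -252/11
  (212/17, 1975/119) → z = -39533/119
  (191/6, 0) → z = -382

The maximum is at (21/11, 0). Substituting into each constraint, equality holds for C3 and C4; the remaining constraints have slack.

C3 and C4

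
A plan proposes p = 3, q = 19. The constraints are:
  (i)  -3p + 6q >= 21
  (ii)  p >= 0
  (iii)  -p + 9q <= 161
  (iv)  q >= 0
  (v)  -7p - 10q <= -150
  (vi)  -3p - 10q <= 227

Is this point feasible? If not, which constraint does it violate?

Constraint (iii): -p + 9q = 168, which is not ≤ 161. All other constraints are satisfied.

not feasible — violates (iii)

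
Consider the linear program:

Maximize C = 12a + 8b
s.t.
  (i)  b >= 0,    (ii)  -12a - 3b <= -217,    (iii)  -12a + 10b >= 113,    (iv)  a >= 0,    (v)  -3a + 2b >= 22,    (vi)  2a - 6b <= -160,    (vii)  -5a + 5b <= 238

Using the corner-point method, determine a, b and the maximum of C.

Vertices and C = 12a + 8b:
  (137/13, 1177/39) → C = 14348/39
  (371/75, 3941/75) → C = 7196/15
  (94/7, 218/7) → C = 2872/7
  (366/5, 604/5) → C = 9224/5

a = 366/5, b = 604/5, maximum C = 9224/5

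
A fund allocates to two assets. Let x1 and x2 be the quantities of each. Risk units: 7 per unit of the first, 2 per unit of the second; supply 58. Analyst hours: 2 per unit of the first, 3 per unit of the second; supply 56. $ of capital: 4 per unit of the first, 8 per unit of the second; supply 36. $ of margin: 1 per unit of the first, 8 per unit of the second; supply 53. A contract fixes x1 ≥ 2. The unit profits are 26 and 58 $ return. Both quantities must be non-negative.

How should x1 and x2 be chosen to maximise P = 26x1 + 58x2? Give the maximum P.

Extreme points and P = 26x1 + 58x2:
  (58/7, 0) → P = 1508/7
  (2, 0) → P = 52
  (49/6, 5/12) → P = 473/2
  (2, 7/2) → P = 255

x1 = 2, x2 = 7/2, maximum P = 255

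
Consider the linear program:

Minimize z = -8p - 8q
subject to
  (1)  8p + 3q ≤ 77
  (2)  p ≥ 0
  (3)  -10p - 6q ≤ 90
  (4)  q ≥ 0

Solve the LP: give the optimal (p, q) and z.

p = 0, q = 77/3, minimum z = -616/3

Feasible corners and z = -8p - 8q:
  (0, 77/3) → z = -616/3
  (77/8, 0) → z = -77
  (0, 0) → z = 0

At the optimal vertex, 8p + 3q = 77 and p = 0.
Solving simultaneously gives p = 0, q = 77/3.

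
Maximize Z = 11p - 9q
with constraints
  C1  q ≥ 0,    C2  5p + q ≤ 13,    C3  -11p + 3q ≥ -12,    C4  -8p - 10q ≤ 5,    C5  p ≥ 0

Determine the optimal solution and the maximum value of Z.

Extreme points and Z = 11p - 9q:
  (12/11, 0) → Z = 12
  (0, 0) → Z = 0
  (51/26, 83/26) → Z = -93/13
  (0, 13) → Z = -117

p = 12/11, q = 0, maximum Z = 12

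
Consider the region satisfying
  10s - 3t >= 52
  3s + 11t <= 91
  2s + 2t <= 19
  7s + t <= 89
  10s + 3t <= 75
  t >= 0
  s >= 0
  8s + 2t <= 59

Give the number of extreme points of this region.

Pairwise boundary intersections that survive every other constraint:
  (161/26, 43/13)
  (26/5, 0)
  (93/14, 20/7)
  (27/4, 5/2)
  (59/8, 0)

5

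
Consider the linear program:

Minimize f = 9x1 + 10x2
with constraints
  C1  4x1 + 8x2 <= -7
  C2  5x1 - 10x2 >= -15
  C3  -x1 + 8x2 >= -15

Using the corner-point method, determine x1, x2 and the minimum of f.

Vertices and f = 9x1 + 10x2:
  (-19/8, 5/16) → f = -73/4
  (8/5, -67/40) → f = -47/20
  (-9, -3) → f = -111

The optimum lies where 5x1 - 10x2 = -15 and -x1 + 8x2 = -15.
Solving simultaneously gives x1 = -9, x2 = -3.

x1 = -9, x2 = -3, minimum f = -111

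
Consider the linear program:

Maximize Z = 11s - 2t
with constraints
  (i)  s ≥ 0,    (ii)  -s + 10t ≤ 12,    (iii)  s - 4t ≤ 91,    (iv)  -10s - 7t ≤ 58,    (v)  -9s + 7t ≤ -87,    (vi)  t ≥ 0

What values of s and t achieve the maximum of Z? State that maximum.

Extreme points and Z = 11s - 2t:
  (479/3, 103/6) → Z = 1722
  (954/83, 195/83) → Z = 10104/83
  (91, 0) → Z = 1001
  (29/3, 0) → Z = 319/3

The optimum lies where -s + 10t = 12 and s - 4t = 91.
Solving simultaneously gives s = 479/3, t = 103/6.

s = 479/3, t = 103/6, maximum Z = 1722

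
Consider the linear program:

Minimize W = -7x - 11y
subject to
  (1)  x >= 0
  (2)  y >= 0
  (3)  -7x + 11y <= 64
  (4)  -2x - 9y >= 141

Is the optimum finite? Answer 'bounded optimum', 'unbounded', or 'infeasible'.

infeasible

The boundaries x = 0 and y = 0 meet at (0, 0), but that point violates -2x - 9y ≥ 141. Every candidate vertex is excluded by some other constraint, so the feasible region is empty.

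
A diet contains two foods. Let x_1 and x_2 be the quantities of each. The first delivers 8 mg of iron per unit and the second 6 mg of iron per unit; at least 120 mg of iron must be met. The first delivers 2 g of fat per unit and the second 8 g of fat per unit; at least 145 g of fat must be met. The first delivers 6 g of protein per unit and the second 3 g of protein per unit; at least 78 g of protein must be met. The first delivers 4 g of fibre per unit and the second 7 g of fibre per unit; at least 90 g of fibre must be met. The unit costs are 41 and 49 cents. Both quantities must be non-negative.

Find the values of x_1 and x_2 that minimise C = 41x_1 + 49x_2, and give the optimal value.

x_1 = 9/2, x_2 = 17, minimum C = 2035/2

Extreme points and C = 41x_1 + 49x_2:
  (0, 26) → C = 1274
  (145/2, 0) → C = 5945/2
  (9/2, 17) → C = 2035/2
The feasible region is unbounded (it extends along (0, 1), (1, 0)), but C strictly increases along every unbounded feasible direction, so there is no improving ray and the minimum is attained at a vertex.

At the optimal vertex, 2x_1 + 8x_2 = 145 and 6x_1 + 3x_2 = 78.
Solving simultaneously gives x_1 = 9/2, x_2 = 17.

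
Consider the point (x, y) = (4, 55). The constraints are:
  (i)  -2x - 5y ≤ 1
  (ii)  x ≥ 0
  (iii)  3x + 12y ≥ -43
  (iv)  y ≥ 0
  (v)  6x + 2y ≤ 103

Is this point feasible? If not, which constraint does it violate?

not feasible — violates (v)

Constraint (v): 6x + 2y = 134, which is not ≤ 103. All other constraints are satisfied.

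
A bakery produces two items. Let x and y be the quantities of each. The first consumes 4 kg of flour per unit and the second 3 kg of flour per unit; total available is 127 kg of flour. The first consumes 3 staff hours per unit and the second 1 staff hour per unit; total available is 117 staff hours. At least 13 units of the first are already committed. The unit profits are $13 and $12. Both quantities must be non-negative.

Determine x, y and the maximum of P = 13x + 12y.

Vertices and P = 13x + 12y:
  (127/4, 0) → P = 1651/4
  (13, 0) → P = 169
  (13, 25) → P = 469

x = 13, y = 25, maximum P = 469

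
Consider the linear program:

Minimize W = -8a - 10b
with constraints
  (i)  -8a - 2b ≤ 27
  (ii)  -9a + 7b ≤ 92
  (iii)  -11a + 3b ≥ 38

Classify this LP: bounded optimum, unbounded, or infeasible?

Vertices and W = -8a - 10b:
  (-373/74, 493/74) → W = -973/37
  (-157/46, 7/46) → W = 593/23
  (1/5, 67/5) → W = -678/5
The feasible region has finitely many vertices and no improving ray; the minimum is -678/5 at (1/5, 67/5).

bounded optimum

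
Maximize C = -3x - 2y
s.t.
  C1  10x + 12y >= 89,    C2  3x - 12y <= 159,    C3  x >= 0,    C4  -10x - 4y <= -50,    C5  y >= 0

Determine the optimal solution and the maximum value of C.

Extreme points and C = -3x - 2y:
  (61/20, 39/8) → C = -189/10
  (89/10, 0) → C = -267/10
  (53, 0) → C = -159
  (0, 25/2) → C = -25
The feasible region is unbounded (it extends along (0, 1), (4, 1)), but C strictly decreases along every unbounded feasible direction, so there is no improving ray and the maximum is attained at a vertex.

The optimum lies where 10x + 12y = 89 and -10x - 4y = -50.
Solving simultaneously gives x = 61/20, y = 39/8.

x = 61/20, y = 39/8, maximum C = -189/10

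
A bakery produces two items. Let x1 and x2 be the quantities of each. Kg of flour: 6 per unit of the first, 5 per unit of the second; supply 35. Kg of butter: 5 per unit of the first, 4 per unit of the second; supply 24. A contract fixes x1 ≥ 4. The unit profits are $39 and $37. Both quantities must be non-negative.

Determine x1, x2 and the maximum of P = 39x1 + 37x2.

x1 = 4, x2 = 1, maximum P = 193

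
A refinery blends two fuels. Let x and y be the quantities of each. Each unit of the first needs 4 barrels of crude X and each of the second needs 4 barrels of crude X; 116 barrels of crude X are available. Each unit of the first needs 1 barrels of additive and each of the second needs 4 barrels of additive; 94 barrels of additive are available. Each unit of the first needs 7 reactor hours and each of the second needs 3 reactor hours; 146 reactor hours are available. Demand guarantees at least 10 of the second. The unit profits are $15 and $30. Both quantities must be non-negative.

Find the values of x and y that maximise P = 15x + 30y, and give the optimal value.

Feasible corners and P = 15x + 30y:
  (0, 47/2) → P = 705
  (0, 10) → P = 300
  (22/3, 65/3) → P = 760
  (59/4, 57/4) → P = 2595/4
  (116/7, 10) → P = 3840/7

The optimum lies where 4x + 4y = 116 and x + 4y = 94.
Solving simultaneously gives x = 22/3, y = 65/3.

x = 22/3, y = 65/3, maximum P = 760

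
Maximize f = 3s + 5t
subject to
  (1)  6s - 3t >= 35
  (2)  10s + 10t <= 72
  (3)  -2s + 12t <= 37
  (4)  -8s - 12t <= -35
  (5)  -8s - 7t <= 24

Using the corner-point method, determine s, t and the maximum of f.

s = 283/45, t = 41/45, maximum f = 1054/45

Extreme points and f = 3s + 5t:
  (283/45, 41/45) → f = 1054/45
  (175/32, -35/48) → f = 1225/96
  (257/20, -113/20) → f = 103/10

The binding constraints are 6s - 3t = 35 and 10s + 10t = 72.
Solving simultaneously gives s = 283/45, t = 41/45.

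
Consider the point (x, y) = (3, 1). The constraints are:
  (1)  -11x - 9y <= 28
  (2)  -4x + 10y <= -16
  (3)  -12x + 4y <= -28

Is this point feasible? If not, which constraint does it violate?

not feasible — violates (2)

Constraint (2): -4x + 10y = -2, which is not ≤ -16. All other constraints are satisfied.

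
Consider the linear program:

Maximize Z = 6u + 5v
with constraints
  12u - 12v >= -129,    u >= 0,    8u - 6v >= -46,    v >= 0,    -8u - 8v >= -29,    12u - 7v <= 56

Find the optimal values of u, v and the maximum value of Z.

Corner points and Z = 6u + 5v:
  (0, 0) → Z = 0
  (0, 29/8) → Z = 145/8
  (29/8, 0) → Z = 87/4

At the optimal vertex, v = 0 and -8u - 8v = -29.
Solving simultaneously gives u = 29/8, v = 0.

u = 29/8, v = 0, maximum Z = 87/4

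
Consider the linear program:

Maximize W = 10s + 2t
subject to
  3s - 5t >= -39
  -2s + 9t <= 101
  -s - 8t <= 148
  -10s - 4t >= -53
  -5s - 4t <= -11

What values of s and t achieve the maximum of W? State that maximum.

s = 42/5, t = -31/4, maximum W = 137/2

Feasible corners and W = 10s + 2t:
  (109/62, 549/62) → W = 1094/31
  (-101/37, 228/37) → W = -554/37
  (42/5, -31/4) → W = 137/2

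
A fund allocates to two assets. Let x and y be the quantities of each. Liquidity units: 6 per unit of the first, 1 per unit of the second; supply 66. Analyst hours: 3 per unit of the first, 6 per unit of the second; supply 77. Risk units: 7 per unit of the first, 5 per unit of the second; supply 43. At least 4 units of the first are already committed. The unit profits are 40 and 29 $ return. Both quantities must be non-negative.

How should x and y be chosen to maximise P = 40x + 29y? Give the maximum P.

Feasible corners and P = 40x + 29y:
  (43/7, 0) → P = 1720/7
  (4, 0) → P = 160
  (4, 3) → P = 247

At the optimal vertex, 7x + 5y = 43 and x = 4.
Solving simultaneously gives x = 4, y = 3.

x = 4, y = 3, maximum P = 247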